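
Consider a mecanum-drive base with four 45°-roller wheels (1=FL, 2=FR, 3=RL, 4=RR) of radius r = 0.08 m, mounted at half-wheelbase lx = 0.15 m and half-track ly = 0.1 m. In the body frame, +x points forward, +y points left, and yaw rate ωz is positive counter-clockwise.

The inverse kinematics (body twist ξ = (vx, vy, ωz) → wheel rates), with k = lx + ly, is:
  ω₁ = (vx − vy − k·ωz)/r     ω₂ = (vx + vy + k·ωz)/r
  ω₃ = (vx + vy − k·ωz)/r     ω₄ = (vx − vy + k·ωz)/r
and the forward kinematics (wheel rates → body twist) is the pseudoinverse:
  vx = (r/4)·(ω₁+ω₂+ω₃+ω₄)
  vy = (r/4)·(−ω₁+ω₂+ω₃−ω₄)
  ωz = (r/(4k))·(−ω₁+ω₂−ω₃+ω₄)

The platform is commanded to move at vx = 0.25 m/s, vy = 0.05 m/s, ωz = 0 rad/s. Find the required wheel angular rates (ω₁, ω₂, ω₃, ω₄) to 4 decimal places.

(2.5000, 3.7500, 3.7500, 2.5000)

k = lx + ly = 0.15 + 0.1 = 0.2500;  k·ωz = 0.2500·0 = 0.0000
ω₁ (FL) = (vx − vy − k·ωz)/r = 0.2000/0.08 = 2.5000
ω₂ (FR) = (vx + vy + k·ωz)/r = 0.3000/0.08 = 3.7500
ω₃ (RL) = (vx + vy − k·ωz)/r = 0.3000/0.08 = 3.7500
ω₄ (RR) = (vx − vy + k·ωz)/r = 0.2000/0.08 = 2.5000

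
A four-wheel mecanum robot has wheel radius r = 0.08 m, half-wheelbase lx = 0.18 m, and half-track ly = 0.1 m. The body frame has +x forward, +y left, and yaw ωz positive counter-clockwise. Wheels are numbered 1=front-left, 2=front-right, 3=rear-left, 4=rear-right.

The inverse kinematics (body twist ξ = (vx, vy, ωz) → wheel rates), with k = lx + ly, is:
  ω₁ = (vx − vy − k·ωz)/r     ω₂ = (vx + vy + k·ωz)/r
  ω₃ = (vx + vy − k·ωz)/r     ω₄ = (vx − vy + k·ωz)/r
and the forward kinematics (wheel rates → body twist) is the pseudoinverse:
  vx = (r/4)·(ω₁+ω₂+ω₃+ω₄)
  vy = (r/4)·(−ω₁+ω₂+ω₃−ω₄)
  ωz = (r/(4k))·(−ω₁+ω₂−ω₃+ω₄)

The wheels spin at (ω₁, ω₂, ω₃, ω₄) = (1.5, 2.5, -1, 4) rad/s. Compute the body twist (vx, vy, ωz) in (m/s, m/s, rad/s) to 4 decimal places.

k = lx + ly = 0.18 + 0.1 = 0.2800
ω₁+ω₂+ω₃+ω₄ = 7.0000  →  vx = (0.08/4)·7.0000 = 0.1400
−ω₁+ω₂+ω₃−ω₄ = -4.0000  →  vy = (0.08/4)·-4.0000 = -0.0800
−ω₁+ω₂−ω₃+ω₄ = 6.0000  →  ωz = (0.08/1.1200)·6.0000 = 0.4286

(0.1400, -0.0800, 0.4286)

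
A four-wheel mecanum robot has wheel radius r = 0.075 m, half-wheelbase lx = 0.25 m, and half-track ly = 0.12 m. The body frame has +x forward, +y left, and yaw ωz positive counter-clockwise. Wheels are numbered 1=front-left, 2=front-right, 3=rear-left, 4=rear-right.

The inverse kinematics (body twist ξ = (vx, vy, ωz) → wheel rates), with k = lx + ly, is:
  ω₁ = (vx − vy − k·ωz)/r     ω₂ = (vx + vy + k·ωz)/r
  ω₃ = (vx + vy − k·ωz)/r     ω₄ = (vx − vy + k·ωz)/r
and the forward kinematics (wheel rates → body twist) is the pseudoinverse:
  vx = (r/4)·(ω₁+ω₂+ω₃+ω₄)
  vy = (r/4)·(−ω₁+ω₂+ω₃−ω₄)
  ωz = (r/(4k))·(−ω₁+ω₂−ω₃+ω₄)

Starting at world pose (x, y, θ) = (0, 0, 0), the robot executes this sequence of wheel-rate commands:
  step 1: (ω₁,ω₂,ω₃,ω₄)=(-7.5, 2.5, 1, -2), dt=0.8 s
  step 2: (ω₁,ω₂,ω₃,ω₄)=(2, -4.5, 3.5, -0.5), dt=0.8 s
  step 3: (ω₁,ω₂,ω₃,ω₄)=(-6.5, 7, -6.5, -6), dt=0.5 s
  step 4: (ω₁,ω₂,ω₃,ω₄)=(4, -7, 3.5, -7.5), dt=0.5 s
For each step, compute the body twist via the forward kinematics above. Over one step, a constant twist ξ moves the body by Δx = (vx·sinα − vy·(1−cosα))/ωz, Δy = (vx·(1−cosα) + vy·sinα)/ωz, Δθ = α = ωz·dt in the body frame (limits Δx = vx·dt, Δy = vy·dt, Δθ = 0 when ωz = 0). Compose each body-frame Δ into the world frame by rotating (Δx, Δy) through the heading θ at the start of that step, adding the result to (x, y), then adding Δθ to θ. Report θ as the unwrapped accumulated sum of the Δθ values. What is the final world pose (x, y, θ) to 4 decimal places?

step 1: ξ=(vx,vy,ωz)=(-0.1125, 0.2437, 0.3547), dt=0.8 → body Δ=(-0.1163, 0.1797, 0.2838) → world pose (-0.1163, 0.1797, 0.2838)
step 2: ξ=(vx,vy,ωz)=(0.0094, -0.0469, -0.5321), dt=0.8 → body Δ=(-0.0006, -0.0380, -0.4257) → world pose (-0.1062, 0.1431, -0.1419)
step 3: ξ=(vx,vy,ωz)=(-0.2250, 0.2437, 0.7095), dt=0.5 → body Δ=(-0.1315, 0.0996, 0.3547) → world pose (-0.2224, 0.2603, 0.2128)
step 4: ξ=(vx,vy,ωz)=(-0.1313, 0.0000, -1.1149), dt=0.5 → body Δ=(-0.0623, 0.0178, -0.5574) → world pose (-0.2870, 0.2646, -0.3446)

(-0.2870, 0.2646, -0.3446)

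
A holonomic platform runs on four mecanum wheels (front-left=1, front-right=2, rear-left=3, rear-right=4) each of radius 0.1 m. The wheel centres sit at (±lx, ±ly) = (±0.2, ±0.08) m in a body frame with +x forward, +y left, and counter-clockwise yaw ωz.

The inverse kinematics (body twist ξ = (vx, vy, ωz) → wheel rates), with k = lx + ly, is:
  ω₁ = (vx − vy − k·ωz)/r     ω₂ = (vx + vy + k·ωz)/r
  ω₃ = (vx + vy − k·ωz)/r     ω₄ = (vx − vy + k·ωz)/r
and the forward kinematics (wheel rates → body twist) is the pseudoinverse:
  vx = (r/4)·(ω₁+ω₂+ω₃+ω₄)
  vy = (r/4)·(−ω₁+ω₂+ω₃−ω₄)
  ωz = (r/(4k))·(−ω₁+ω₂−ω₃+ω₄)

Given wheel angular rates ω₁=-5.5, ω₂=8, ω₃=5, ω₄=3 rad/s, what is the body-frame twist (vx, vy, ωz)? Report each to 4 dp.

(0.2625, 0.3875, 1.0268)

k = lx + ly = 0.2 + 0.08 = 0.2800
ω₁+ω₂+ω₃+ω₄ = 10.5000  →  vx = (0.1/4)·10.5000 = 0.2625
−ω₁+ω₂+ω₃−ω₄ = 15.5000  →  vy = (0.1/4)·15.5000 = 0.3875
−ω₁+ω₂−ω₃+ω₄ = 11.5000  →  ωz = (0.1/1.1200)·11.5000 = 1.0268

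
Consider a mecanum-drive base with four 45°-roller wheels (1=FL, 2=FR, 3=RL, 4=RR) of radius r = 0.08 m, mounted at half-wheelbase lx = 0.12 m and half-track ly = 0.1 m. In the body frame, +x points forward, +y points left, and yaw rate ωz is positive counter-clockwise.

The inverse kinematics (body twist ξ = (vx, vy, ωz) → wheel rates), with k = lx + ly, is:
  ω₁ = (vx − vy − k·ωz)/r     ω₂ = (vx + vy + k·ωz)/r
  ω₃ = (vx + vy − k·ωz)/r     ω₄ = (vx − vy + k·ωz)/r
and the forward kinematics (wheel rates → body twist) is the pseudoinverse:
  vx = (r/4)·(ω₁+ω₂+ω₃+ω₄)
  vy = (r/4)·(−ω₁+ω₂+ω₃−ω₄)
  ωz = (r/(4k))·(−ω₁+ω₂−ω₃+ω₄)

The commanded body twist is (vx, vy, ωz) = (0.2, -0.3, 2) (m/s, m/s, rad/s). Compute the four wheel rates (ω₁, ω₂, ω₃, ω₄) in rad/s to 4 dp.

(0.7500, 4.2500, -6.7500, 11.7500)

k = lx + ly = 0.12 + 0.1 = 0.2200;  k·ωz = 0.2200·2 = 0.4400
ω₁ (FL) = (vx − vy − k·ωz)/r = 0.0600/0.08 = 0.7500
ω₂ (FR) = (vx + vy + k·ωz)/r = 0.3400/0.08 = 4.2500
ω₃ (RL) = (vx + vy − k·ωz)/r = -0.5400/0.08 = -6.7500
ω₄ (RR) = (vx − vy + k·ωz)/r = 0.9400/0.08 = 11.7500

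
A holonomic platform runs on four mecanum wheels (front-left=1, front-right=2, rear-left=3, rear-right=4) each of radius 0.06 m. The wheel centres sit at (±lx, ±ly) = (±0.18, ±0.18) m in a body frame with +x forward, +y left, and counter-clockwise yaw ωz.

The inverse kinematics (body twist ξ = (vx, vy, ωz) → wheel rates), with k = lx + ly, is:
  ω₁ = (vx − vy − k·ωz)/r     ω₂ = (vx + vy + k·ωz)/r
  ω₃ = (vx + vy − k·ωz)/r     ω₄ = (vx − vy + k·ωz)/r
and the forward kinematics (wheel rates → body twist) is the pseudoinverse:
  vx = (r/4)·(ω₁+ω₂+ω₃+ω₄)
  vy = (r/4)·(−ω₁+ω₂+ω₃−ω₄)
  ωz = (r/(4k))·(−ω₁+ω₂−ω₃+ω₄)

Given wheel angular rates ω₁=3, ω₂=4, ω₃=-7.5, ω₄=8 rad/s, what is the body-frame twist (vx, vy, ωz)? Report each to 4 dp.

(0.1125, -0.2175, 0.6875)

k = lx + ly = 0.18 + 0.18 = 0.3600
ω₁+ω₂+ω₃+ω₄ = 7.5000  →  vx = (0.06/4)·7.5000 = 0.1125
−ω₁+ω₂+ω₃−ω₄ = -14.5000  →  vy = (0.06/4)·-14.5000 = -0.2175
−ω₁+ω₂−ω₃+ω₄ = 16.5000  →  ωz = (0.06/1.4400)·16.5000 = 0.6875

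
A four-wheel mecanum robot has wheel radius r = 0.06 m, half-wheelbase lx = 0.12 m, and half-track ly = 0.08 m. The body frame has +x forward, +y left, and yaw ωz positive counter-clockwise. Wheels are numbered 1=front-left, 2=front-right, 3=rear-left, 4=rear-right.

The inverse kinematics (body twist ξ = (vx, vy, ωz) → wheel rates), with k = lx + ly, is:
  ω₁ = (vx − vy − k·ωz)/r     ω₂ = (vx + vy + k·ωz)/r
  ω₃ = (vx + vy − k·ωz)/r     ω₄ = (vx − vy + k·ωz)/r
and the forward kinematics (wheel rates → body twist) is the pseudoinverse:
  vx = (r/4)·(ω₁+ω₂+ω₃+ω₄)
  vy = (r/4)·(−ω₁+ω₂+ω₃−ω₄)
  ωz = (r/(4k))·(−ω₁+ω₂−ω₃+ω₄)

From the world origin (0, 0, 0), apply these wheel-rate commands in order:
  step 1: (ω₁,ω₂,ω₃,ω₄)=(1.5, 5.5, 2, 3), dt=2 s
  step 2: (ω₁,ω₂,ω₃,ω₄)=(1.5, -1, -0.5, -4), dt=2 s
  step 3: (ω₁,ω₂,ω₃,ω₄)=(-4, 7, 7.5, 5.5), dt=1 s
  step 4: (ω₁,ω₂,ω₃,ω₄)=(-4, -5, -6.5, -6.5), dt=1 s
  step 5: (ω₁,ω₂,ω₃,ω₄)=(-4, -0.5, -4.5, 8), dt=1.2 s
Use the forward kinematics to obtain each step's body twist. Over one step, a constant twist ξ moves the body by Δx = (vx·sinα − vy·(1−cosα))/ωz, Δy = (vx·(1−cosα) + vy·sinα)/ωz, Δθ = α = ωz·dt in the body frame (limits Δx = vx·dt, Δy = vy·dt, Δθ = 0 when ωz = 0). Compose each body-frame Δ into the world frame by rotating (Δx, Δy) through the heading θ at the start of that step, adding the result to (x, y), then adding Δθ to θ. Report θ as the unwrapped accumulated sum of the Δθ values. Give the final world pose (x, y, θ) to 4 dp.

step 1: ξ=(vx,vy,ωz)=(0.1800, 0.0450, 0.3750), dt=2.0 → body Δ=(0.2950, 0.2106, 0.7500) → world pose (0.2950, 0.2106, 0.7500)
step 2: ξ=(vx,vy,ωz)=(-0.0600, 0.0150, -0.4500), dt=2.0 → body Δ=(-0.0918, 0.0766, -0.9000) → world pose (0.1756, 0.2040, -0.1500)
step 3: ξ=(vx,vy,ωz)=(0.2400, 0.1950, 0.6750), dt=1.0 → body Δ=(0.1588, 0.2585, 0.6750) → world pose (0.3713, 0.4359, 0.5250)
step 4: ξ=(vx,vy,ωz)=(-0.3300, -0.0150, -0.0750), dt=1.0 → body Δ=(-0.3303, -0.0026, -0.0750) → world pose (0.0868, 0.2681, 0.4500)
step 5: ξ=(vx,vy,ωz)=(-0.0150, -0.1350, 1.2000), dt=1.2 → body Δ=(0.0854, -0.1224, 1.4400) → world pose (0.2170, 0.1950, 1.8900)

(0.2170, 0.1950, 1.8900)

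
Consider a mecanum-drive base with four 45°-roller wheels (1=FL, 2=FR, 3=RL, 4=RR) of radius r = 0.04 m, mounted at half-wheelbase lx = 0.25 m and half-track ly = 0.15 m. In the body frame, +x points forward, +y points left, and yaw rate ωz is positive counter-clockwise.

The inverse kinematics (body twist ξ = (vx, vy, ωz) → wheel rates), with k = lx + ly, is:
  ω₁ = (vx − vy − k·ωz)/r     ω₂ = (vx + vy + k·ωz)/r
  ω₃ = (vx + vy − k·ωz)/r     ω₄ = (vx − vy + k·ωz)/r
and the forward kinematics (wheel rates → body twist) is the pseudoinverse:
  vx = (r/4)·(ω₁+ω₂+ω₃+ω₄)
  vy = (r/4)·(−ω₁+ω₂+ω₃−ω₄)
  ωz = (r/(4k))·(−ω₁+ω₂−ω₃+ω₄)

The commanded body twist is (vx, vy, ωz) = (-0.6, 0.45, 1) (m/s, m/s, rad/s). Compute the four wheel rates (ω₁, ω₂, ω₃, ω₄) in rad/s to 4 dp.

k = lx + ly = 0.25 + 0.15 = 0.4000;  k·ωz = 0.4000·1 = 0.4000
ω₁ (FL) = (vx − vy − k·ωz)/r = -1.4500/0.04 = -36.2500
ω₂ (FR) = (vx + vy + k·ωz)/r = 0.2500/0.04 = 6.2500
ω₃ (RL) = (vx + vy − k·ωz)/r = -0.5500/0.04 = -13.7500
ω₄ (RR) = (vx − vy + k·ωz)/r = -0.6500/0.04 = -16.2500

(-36.2500, 6.2500, -13.7500, -16.2500)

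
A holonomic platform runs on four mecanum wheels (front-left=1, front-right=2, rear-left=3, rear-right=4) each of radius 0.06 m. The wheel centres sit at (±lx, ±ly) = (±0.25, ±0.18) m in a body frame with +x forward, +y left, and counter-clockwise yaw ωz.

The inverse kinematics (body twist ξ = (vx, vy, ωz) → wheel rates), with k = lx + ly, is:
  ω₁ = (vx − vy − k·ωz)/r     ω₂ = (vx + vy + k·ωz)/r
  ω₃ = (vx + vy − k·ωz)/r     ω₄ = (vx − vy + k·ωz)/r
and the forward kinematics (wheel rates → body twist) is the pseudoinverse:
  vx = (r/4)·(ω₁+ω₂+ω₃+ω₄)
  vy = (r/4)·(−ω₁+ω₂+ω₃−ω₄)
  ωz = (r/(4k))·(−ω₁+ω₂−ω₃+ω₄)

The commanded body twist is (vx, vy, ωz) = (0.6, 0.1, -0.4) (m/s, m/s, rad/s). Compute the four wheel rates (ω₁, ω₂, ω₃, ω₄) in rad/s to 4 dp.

k = lx + ly = 0.25 + 0.18 = 0.4300;  k·ωz = 0.4300·-0.4 = -0.1720
ω₁ (FL) = (vx − vy − k·ωz)/r = 0.6720/0.06 = 11.2000
ω₂ (FR) = (vx + vy + k·ωz)/r = 0.5280/0.06 = 8.8000
ω₃ (RL) = (vx + vy − k·ωz)/r = 0.8720/0.06 = 14.5333
ω₄ (RR) = (vx − vy + k·ωz)/r = 0.3280/0.06 = 5.4667

(11.2000, 8.8000, 14.5333, 5.4667)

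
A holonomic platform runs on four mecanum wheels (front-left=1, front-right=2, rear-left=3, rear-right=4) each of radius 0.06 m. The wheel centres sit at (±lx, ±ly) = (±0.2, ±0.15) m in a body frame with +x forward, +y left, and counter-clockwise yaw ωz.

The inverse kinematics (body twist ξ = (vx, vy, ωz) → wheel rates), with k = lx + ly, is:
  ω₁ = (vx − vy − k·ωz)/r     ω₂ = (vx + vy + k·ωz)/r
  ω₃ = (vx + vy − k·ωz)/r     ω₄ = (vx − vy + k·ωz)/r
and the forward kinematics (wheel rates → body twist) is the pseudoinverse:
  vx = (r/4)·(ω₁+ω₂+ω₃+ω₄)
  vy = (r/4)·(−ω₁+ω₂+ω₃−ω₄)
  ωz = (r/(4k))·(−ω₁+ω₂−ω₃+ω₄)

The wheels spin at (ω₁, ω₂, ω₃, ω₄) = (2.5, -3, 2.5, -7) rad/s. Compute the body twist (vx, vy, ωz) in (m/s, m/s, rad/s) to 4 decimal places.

(-0.0750, 0.0600, -0.6429)

k = lx + ly = 0.2 + 0.15 = 0.3500
ω₁+ω₂+ω₃+ω₄ = -5.0000  →  vx = (0.06/4)·-5.0000 = -0.0750
−ω₁+ω₂+ω₃−ω₄ = 4.0000  →  vy = (0.06/4)·4.0000 = 0.0600
−ω₁+ω₂−ω₃+ω₄ = -15.0000  →  ωz = (0.06/1.4000)·-15.0000 = -0.6429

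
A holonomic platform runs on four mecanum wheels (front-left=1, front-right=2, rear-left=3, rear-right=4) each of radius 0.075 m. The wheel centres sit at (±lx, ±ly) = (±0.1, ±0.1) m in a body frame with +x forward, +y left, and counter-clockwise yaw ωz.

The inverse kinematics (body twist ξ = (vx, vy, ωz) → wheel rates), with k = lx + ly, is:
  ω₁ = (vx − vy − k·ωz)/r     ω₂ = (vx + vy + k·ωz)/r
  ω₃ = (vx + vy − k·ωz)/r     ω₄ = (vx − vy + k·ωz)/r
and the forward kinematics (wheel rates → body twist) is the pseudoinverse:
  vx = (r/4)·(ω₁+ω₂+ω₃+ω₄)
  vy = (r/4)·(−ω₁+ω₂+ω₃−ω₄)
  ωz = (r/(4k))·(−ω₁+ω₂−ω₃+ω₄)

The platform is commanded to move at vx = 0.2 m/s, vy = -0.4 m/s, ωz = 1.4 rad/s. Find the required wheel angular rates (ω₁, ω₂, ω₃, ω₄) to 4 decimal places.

(4.2667, 1.0667, -6.4000, 11.7333)

k = lx + ly = 0.1 + 0.1 = 0.2000;  k·ωz = 0.2000·1.4 = 0.2800
ω₁ (FL) = (vx − vy − k·ωz)/r = 0.3200/0.075 = 4.2667
ω₂ (FR) = (vx + vy + k·ωz)/r = 0.0800/0.075 = 1.0667
ω₃ (RL) = (vx + vy − k·ωz)/r = -0.4800/0.075 = -6.4000
ω₄ (RR) = (vx − vy + k·ωz)/r = 0.8800/0.075 = 11.7333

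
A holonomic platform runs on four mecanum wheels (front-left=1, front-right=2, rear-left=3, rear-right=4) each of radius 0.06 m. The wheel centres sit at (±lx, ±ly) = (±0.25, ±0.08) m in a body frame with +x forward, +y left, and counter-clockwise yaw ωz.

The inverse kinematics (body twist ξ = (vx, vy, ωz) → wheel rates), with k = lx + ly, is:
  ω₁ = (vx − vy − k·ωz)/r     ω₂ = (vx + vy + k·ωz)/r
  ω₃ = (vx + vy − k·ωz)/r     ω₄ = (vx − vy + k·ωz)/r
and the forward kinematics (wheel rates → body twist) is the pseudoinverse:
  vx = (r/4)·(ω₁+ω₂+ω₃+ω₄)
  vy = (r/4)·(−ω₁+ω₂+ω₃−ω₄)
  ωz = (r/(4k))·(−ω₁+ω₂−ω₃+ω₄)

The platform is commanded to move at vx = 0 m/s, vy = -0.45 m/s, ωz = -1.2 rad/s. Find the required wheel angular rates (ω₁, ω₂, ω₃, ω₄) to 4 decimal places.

(14.1000, -14.1000, -0.9000, 0.9000)

k = lx + ly = 0.25 + 0.08 = 0.3300;  k·ωz = 0.3300·-1.2 = -0.3960
ω₁ (FL) = (vx − vy − k·ωz)/r = 0.8460/0.06 = 14.1000
ω₂ (FR) = (vx + vy + k·ωz)/r = -0.8460/0.06 = -14.1000
ω₃ (RL) = (vx + vy − k·ωz)/r = -0.0540/0.06 = -0.9000
ω₄ (RR) = (vx − vy + k·ωz)/r = 0.0540/0.06 = 0.9000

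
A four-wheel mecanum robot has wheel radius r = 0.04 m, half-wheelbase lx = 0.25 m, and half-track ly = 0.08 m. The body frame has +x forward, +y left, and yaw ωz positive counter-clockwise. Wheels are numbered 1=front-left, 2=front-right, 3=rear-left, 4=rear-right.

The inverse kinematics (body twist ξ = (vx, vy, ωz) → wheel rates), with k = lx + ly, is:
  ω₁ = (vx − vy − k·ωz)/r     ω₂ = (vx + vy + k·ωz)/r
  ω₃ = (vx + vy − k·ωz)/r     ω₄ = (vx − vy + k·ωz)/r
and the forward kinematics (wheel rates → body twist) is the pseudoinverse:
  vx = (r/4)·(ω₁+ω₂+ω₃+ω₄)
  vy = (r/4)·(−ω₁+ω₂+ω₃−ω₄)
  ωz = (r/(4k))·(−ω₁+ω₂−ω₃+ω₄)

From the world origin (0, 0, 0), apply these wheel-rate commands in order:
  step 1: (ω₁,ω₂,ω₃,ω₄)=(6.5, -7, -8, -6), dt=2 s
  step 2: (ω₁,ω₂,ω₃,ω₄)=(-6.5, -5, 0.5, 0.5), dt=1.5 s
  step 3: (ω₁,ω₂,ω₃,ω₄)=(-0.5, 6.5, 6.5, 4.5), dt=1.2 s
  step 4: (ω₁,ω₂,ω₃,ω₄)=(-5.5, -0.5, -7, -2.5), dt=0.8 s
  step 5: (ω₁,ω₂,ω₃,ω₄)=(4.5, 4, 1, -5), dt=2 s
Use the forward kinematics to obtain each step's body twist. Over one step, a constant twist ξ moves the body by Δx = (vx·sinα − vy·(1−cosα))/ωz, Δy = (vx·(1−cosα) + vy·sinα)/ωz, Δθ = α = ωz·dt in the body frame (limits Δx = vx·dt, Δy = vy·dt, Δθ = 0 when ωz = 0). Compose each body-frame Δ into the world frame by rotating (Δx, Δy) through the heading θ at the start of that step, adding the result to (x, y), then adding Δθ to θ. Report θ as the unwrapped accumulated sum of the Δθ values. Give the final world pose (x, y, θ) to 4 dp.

(-0.2408, 0.0226, -0.6106)

step 1: ξ=(vx,vy,ωz)=(-0.1450, -0.1550, -0.3485), dt=2.0 → body Δ=(-0.3708, -0.1885, -0.6970) → world pose (-0.3708, -0.1885, -0.6970)
step 2: ξ=(vx,vy,ωz)=(-0.1050, 0.0150, 0.0455), dt=1.5 → body Δ=(-0.1581, 0.0171, 0.0682) → world pose (-0.4811, -0.0738, -0.6288)
step 3: ξ=(vx,vy,ωz)=(0.1700, 0.0900, 0.1515), dt=1.2 → body Δ=(0.1931, 0.1259, 0.1818) → world pose (-0.2509, -0.0856, -0.4470)
step 4: ξ=(vx,vy,ωz)=(-0.1550, 0.0050, 0.2879), dt=0.8 → body Δ=(-0.1234, -0.0103, 0.2303) → world pose (-0.3666, -0.0415, -0.2167)
step 5: ξ=(vx,vy,ωz)=(0.0450, 0.0550, -0.1970), dt=2.0 → body Δ=(0.1091, 0.0897, -0.3939) → world pose (-0.2408, 0.0226, -0.6106)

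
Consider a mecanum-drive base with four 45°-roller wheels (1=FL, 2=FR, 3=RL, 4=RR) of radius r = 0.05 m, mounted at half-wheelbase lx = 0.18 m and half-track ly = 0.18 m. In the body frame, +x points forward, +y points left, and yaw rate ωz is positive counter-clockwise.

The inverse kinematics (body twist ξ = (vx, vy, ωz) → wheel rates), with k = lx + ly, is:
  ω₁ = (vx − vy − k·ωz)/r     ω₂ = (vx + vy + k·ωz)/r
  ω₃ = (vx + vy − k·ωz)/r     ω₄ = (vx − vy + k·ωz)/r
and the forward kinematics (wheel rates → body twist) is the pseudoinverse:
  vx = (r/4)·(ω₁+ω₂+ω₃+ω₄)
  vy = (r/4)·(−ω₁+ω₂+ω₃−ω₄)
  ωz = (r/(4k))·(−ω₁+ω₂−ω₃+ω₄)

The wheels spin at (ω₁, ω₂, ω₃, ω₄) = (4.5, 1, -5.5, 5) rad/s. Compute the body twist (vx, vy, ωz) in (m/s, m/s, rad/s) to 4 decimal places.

k = lx + ly = 0.18 + 0.18 = 0.3600
ω₁+ω₂+ω₃+ω₄ = 5.0000  →  vx = (0.05/4)·5.0000 = 0.0625
−ω₁+ω₂+ω₃−ω₄ = -14.0000  →  vy = (0.05/4)·-14.0000 = -0.1750
−ω₁+ω₂−ω₃+ω₄ = 7.0000  →  ωz = (0.05/1.4400)·7.0000 = 0.2431

(0.0625, -0.1750, 0.2431)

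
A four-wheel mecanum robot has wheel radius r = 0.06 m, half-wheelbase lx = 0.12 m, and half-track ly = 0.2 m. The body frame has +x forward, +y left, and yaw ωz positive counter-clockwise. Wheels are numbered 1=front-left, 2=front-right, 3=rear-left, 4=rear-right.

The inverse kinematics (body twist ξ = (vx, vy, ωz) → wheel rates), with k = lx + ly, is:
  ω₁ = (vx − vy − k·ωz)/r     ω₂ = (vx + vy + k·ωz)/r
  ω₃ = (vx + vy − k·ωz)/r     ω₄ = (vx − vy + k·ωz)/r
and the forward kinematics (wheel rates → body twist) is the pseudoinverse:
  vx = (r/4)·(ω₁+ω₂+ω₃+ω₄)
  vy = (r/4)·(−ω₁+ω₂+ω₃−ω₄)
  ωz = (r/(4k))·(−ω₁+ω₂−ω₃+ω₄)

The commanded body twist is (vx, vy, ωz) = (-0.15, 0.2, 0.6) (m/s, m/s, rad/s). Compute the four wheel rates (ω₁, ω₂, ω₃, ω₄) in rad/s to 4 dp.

k = lx + ly = 0.12 + 0.2 = 0.3200;  k·ωz = 0.3200·0.6 = 0.1920
ω₁ (FL) = (vx − vy − k·ωz)/r = -0.5420/0.06 = -9.0333
ω₂ (FR) = (vx + vy + k·ωz)/r = 0.2420/0.06 = 4.0333
ω₃ (RL) = (vx + vy − k·ωz)/r = -0.1420/0.06 = -2.3667
ω₄ (RR) = (vx − vy + k·ωz)/r = -0.1580/0.06 = -2.6333

(-9.0333, 4.0333, -2.3667, -2.6333)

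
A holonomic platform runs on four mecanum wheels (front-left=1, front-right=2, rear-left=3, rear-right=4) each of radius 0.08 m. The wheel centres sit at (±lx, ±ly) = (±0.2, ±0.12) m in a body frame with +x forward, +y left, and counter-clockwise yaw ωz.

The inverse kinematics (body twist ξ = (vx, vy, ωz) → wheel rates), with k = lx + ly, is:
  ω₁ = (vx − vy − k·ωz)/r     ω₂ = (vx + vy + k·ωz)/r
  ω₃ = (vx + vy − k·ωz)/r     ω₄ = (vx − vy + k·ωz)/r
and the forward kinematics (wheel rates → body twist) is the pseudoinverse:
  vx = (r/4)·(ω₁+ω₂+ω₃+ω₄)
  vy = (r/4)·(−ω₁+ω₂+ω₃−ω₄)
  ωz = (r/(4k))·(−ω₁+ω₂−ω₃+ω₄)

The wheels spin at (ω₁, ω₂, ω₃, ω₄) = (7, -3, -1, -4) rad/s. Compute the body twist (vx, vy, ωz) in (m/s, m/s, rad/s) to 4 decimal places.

k = lx + ly = 0.2 + 0.12 = 0.3200
ω₁+ω₂+ω₃+ω₄ = -1.0000  →  vx = (0.08/4)·-1.0000 = -0.0200
−ω₁+ω₂+ω₃−ω₄ = -7.0000  →  vy = (0.08/4)·-7.0000 = -0.1400
−ω₁+ω₂−ω₃+ω₄ = -13.0000  →  ωz = (0.08/1.2800)·-13.0000 = -0.8125

(-0.0200, -0.1400, -0.8125)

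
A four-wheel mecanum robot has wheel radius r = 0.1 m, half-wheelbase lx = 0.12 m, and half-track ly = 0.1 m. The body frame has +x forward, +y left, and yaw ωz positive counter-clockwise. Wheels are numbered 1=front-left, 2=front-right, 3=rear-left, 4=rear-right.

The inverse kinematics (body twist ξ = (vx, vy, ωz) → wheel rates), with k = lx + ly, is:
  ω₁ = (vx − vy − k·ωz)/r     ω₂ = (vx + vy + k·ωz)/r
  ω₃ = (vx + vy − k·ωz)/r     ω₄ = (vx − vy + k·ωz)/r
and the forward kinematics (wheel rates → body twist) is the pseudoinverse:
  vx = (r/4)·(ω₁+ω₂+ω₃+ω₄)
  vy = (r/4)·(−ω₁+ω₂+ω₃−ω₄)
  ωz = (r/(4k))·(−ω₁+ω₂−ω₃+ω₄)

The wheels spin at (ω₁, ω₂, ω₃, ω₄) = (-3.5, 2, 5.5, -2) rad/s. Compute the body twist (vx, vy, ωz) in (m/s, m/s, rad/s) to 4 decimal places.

(0.0500, 0.3250, -0.2273)

k = lx + ly = 0.12 + 0.1 = 0.2200
ω₁+ω₂+ω₃+ω₄ = 2.0000  →  vx = (0.1/4)·2.0000 = 0.0500
−ω₁+ω₂+ω₃−ω₄ = 13.0000  →  vy = (0.1/4)·13.0000 = 0.3250
−ω₁+ω₂−ω₃+ω₄ = -2.0000  →  ωz = (0.1/0.8800)·-2.0000 = -0.2273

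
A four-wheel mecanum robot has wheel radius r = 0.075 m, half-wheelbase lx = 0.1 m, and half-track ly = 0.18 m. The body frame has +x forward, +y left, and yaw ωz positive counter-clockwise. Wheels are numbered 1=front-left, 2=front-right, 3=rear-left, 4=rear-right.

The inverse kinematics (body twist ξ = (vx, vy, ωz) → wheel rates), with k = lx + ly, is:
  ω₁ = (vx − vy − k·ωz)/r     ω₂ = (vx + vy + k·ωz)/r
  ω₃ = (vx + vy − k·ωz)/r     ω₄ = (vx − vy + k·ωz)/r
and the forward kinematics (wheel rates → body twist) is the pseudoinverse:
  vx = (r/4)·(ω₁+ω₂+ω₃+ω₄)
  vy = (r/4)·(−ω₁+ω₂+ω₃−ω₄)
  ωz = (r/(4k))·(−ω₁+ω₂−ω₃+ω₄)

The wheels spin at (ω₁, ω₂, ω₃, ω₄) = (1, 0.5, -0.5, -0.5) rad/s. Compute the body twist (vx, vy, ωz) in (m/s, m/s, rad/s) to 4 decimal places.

k = lx + ly = 0.1 + 0.18 = 0.2800
ω₁+ω₂+ω₃+ω₄ = 0.5000  →  vx = (0.075/4)·0.5000 = 0.0094
−ω₁+ω₂+ω₃−ω₄ = -0.5000  →  vy = (0.075/4)·-0.5000 = -0.0094
−ω₁+ω₂−ω₃+ω₄ = -0.5000  →  ωz = (0.075/1.1200)·-0.5000 = -0.0335

(0.0094, -0.0094, -0.0335)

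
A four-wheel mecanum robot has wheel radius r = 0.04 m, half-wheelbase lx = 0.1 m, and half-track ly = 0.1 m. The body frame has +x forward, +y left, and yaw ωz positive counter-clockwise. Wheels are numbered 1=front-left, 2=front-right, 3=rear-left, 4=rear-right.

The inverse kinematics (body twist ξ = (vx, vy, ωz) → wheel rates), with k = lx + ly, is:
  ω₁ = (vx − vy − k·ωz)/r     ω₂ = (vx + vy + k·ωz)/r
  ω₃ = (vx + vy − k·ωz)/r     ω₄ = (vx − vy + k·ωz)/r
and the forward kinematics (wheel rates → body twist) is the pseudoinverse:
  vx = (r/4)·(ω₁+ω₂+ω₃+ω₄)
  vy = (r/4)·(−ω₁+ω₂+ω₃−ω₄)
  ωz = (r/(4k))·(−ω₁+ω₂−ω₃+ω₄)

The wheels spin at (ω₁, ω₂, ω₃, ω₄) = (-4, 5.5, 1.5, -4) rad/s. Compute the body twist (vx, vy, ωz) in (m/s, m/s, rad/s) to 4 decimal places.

k = lx + ly = 0.1 + 0.1 = 0.2000
ω₁+ω₂+ω₃+ω₄ = -1.0000  →  vx = (0.04/4)·-1.0000 = -0.0100
−ω₁+ω₂+ω₃−ω₄ = 15.0000  →  vy = (0.04/4)·15.0000 = 0.1500
−ω₁+ω₂−ω₃+ω₄ = 4.0000  →  ωz = (0.04/0.8000)·4.0000 = 0.2000

(-0.0100, 0.1500, 0.2000)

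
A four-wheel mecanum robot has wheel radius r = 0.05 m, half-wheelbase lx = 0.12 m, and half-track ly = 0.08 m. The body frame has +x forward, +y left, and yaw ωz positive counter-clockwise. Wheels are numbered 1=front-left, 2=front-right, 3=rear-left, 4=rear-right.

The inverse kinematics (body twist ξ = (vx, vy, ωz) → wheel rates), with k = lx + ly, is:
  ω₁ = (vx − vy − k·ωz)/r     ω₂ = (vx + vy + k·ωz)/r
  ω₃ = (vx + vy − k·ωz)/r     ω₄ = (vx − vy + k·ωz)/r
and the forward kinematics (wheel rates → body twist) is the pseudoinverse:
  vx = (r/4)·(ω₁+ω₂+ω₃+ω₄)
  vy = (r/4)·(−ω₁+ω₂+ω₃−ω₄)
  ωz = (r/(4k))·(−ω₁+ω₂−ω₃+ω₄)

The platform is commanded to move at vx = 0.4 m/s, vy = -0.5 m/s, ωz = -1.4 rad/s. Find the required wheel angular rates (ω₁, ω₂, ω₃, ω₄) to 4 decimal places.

(23.6000, -7.6000, 3.6000, 12.4000)

k = lx + ly = 0.12 + 0.08 = 0.2000;  k·ωz = 0.2000·-1.4 = -0.2800
ω₁ (FL) = (vx − vy − k·ωz)/r = 1.1800/0.05 = 23.6000
ω₂ (FR) = (vx + vy + k·ωz)/r = -0.3800/0.05 = -7.6000
ω₃ (RL) = (vx + vy − k·ωz)/r = 0.1800/0.05 = 3.6000
ω₄ (RR) = (vx − vy + k·ωz)/r = 0.6200/0.05 = 12.4000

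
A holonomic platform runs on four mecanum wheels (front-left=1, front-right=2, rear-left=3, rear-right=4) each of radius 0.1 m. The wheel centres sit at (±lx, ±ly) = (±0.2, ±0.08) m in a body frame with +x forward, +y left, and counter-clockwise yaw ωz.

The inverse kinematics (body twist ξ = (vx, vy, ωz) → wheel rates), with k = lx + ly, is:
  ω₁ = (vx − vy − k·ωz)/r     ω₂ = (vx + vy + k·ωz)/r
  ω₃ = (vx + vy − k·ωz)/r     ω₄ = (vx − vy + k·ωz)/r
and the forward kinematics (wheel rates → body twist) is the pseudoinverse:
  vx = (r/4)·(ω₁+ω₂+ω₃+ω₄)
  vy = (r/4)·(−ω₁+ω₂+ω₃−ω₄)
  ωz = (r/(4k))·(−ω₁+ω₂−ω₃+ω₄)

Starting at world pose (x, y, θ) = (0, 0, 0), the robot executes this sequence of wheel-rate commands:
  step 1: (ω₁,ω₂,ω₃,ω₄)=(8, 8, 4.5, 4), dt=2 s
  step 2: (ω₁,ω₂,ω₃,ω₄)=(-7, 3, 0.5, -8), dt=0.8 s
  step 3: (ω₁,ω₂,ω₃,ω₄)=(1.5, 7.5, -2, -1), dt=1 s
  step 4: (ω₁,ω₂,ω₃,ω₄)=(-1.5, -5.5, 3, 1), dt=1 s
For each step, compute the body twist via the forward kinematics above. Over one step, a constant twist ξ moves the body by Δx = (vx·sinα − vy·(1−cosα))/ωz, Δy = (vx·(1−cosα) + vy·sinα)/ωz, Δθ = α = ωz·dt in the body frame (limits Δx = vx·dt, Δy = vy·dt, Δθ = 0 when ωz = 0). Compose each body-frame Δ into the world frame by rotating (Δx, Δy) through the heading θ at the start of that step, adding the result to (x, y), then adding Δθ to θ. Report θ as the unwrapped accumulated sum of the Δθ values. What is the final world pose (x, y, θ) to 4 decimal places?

step 1: ξ=(vx,vy,ωz)=(0.6125, 0.0125, -0.0446), dt=2.0 → body Δ=(1.2245, -0.0297, -0.0893) → world pose (1.2245, -0.0297, -0.0893)
step 2: ξ=(vx,vy,ωz)=(-0.2875, 0.4625, 0.1339), dt=0.8 → body Δ=(-0.2494, 0.3570, 0.1071) → world pose (1.0080, 0.3481, 0.0179)
step 3: ξ=(vx,vy,ωz)=(0.1500, 0.1250, 0.6250), dt=1.0 → body Δ=(0.1026, 0.1624, 0.6250) → world pose (1.1077, 0.5123, 0.6429)
step 4: ξ=(vx,vy,ωz)=(-0.0750, -0.0500, -0.5357), dt=1.0 → body Δ=(-0.0845, -0.0280, -0.5357) → world pose (1.0568, 0.4392, 0.1071)

(1.0568, 0.4392, 0.1071)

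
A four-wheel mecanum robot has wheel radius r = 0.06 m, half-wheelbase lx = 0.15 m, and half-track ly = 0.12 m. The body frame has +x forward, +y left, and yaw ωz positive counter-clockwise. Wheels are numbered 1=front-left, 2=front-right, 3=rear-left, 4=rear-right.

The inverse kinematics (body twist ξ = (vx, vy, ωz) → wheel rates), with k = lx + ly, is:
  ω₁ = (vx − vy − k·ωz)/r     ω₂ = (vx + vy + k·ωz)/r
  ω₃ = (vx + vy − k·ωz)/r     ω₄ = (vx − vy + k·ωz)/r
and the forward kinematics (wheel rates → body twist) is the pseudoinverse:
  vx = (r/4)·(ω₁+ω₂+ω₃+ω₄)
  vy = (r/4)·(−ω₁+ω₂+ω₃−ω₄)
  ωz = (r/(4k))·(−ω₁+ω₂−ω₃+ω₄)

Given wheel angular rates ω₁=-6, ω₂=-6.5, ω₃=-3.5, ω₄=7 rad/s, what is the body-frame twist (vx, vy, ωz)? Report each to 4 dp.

k = lx + ly = 0.15 + 0.12 = 0.2700
ω₁+ω₂+ω₃+ω₄ = -9.0000  →  vx = (0.06/4)·-9.0000 = -0.1350
−ω₁+ω₂+ω₃−ω₄ = -11.0000  →  vy = (0.06/4)·-11.0000 = -0.1650
−ω₁+ω₂−ω₃+ω₄ = 10.0000  →  ωz = (0.06/1.0800)·10.0000 = 0.5556

(-0.1350, -0.1650, 0.5556)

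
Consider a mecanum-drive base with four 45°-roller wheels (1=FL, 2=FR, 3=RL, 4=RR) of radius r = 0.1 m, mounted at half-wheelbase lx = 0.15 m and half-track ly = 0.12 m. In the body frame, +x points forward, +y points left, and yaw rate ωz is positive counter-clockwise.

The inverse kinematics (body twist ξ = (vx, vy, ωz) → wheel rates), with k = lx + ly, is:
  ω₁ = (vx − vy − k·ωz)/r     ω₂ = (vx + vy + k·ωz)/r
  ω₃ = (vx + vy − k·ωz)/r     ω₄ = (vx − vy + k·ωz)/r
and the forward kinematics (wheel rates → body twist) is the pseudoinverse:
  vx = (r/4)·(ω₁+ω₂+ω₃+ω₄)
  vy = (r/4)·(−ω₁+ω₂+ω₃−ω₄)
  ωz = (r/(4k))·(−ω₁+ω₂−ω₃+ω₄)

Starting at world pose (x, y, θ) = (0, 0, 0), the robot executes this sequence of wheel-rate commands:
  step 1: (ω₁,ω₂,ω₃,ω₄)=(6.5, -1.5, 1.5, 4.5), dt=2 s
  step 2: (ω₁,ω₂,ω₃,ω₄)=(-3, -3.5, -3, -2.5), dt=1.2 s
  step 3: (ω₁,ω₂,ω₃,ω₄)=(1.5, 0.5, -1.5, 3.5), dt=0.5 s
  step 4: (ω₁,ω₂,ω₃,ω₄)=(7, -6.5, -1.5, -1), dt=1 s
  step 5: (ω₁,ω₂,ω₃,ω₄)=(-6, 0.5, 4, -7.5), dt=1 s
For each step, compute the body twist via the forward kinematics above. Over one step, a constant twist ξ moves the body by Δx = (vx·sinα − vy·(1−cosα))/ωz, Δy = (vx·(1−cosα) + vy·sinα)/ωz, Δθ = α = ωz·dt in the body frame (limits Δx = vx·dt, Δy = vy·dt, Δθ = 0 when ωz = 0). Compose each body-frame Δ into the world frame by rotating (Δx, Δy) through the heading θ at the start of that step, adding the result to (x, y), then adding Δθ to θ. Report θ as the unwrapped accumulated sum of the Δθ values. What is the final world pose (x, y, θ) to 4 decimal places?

step 1: ξ=(vx,vy,ωz)=(0.2750, -0.2750, -0.4630), dt=2.0 → body Δ=(0.2378, -0.7117, -0.9259) → world pose (0.2378, -0.7117, -0.9259)
step 2: ξ=(vx,vy,ωz)=(-0.3000, -0.0250, 0.0000), dt=1.2 → body Δ=(-0.3600, -0.0300, 0.0000) → world pose (-0.0026, -0.4420, -0.9259)
step 3: ξ=(vx,vy,ωz)=(0.1000, -0.1500, 0.3704), dt=0.5 → body Δ=(0.0566, -0.0700, 0.1852) → world pose (-0.0245, -0.5293, -0.7407)
step 4: ξ=(vx,vy,ωz)=(-0.0500, -0.3500, -1.2037), dt=1.0 → body Δ=(-0.2252, -0.2448, -1.2037) → world pose (-0.3558, -0.5580, -1.9444)
step 5: ξ=(vx,vy,ωz)=(-0.2250, 0.4500, -0.4630), dt=1.0 → body Δ=(-0.1147, 0.4853, -0.4630) → world pose (0.1378, -0.6283, -2.4074)

(0.1378, -0.6283, -2.4074)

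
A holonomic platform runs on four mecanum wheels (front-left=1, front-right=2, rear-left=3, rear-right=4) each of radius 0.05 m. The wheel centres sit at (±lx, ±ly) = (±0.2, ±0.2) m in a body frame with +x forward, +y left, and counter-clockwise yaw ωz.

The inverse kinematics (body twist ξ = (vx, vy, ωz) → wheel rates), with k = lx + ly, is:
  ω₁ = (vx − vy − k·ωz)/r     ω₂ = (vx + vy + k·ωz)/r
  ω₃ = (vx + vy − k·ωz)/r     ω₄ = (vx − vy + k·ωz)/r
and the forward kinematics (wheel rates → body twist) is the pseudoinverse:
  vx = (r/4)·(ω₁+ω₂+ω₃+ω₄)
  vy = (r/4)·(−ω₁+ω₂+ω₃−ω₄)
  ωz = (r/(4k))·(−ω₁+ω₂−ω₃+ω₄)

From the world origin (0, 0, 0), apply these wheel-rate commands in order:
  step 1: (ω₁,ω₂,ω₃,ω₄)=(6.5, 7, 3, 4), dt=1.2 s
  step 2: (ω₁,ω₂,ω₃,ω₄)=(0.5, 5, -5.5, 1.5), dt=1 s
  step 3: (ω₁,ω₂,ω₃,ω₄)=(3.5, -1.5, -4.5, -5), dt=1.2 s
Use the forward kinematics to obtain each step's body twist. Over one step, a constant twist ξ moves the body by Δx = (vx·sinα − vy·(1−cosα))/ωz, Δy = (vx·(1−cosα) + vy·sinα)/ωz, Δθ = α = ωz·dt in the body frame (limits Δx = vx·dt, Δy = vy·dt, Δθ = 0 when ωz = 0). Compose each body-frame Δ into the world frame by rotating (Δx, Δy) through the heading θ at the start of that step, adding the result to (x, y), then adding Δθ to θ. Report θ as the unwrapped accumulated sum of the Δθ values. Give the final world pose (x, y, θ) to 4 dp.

(0.2468, -0.1234, 0.2094)

step 1: ξ=(vx,vy,ωz)=(0.2563, -0.0062, 0.0469), dt=1.2 → body Δ=(0.3075, 0.0012, 0.0562) → world pose (0.3075, 0.0012, 0.0562)
step 2: ξ=(vx,vy,ωz)=(0.0187, -0.0313, 0.3594), dt=1.0 → body Δ=(0.0239, -0.0272, 0.3594) → world pose (0.3329, -0.0247, 0.4156)
step 3: ξ=(vx,vy,ωz)=(-0.0938, -0.0563, -0.1719), dt=1.2 → body Δ=(-0.1186, -0.0555, -0.2062) → world pose (0.2468, -0.1234, 0.2094)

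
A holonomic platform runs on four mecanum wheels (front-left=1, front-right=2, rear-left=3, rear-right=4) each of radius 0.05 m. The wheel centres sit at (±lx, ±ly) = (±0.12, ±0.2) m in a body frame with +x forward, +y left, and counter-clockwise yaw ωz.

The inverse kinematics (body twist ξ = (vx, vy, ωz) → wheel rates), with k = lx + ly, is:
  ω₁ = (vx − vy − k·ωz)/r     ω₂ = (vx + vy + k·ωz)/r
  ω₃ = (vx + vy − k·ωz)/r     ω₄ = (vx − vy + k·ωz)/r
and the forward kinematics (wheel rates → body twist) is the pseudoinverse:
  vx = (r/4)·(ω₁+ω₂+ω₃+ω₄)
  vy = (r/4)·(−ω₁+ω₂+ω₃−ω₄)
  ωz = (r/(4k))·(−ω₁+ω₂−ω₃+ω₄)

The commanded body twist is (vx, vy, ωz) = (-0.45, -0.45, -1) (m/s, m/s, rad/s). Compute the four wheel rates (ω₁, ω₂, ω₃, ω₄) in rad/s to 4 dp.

k = lx + ly = 0.12 + 0.2 = 0.3200;  k·ωz = 0.3200·-1 = -0.3200
ω₁ (FL) = (vx − vy − k·ωz)/r = 0.3200/0.05 = 6.4000
ω₂ (FR) = (vx + vy + k·ωz)/r = -1.2200/0.05 = -24.4000
ω₃ (RL) = (vx + vy − k·ωz)/r = -0.5800/0.05 = -11.6000
ω₄ (RR) = (vx − vy + k·ωz)/r = -0.3200/0.05 = -6.4000

(6.4000, -24.4000, -11.6000, -6.4000)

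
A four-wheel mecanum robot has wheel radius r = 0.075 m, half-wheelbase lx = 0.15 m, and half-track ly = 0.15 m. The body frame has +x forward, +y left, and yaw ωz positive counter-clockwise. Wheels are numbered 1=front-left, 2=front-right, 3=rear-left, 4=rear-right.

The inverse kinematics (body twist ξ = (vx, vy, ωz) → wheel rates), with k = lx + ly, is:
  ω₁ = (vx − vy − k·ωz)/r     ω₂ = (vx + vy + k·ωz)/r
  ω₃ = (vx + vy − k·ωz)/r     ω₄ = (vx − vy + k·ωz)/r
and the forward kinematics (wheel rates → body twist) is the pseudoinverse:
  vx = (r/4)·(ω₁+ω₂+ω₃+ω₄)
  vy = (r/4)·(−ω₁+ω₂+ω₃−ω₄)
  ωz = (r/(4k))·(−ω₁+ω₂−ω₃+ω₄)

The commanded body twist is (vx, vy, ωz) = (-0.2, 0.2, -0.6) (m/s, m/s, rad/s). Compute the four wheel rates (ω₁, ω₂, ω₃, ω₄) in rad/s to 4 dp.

(-2.9333, -2.4000, 2.4000, -7.7333)

k = lx + ly = 0.15 + 0.15 = 0.3000;  k·ωz = 0.3000·-0.6 = -0.1800
ω₁ (FL) = (vx − vy − k·ωz)/r = -0.2200/0.075 = -2.9333
ω₂ (FR) = (vx + vy + k·ωz)/r = -0.1800/0.075 = -2.4000
ω₃ (RL) = (vx + vy − k·ωz)/r = 0.1800/0.075 = 2.4000
ω₄ (RR) = (vx − vy + k·ωz)/r = -0.5800/0.075 = -7.7333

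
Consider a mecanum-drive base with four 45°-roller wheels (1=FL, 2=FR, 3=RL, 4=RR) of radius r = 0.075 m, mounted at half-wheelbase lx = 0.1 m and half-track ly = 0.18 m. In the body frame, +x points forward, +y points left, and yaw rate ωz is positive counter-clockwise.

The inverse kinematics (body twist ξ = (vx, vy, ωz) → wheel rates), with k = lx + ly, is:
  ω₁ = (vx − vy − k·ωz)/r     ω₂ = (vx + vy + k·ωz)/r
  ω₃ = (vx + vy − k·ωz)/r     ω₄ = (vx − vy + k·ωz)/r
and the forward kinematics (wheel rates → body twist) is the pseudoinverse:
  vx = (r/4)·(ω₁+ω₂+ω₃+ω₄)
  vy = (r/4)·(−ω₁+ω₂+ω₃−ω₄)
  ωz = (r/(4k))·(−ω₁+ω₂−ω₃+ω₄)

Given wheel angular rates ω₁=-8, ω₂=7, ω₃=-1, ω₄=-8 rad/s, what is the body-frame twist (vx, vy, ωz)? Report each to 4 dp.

(-0.1875, 0.4125, 0.5357)

k = lx + ly = 0.1 + 0.18 = 0.2800
ω₁+ω₂+ω₃+ω₄ = -10.0000  →  vx = (0.075/4)·-10.0000 = -0.1875
−ω₁+ω₂+ω₃−ω₄ = 22.0000  →  vy = (0.075/4)·22.0000 = 0.4125
−ω₁+ω₂−ω₃+ω₄ = 8.0000  →  ωz = (0.075/1.1200)·8.0000 = 0.5357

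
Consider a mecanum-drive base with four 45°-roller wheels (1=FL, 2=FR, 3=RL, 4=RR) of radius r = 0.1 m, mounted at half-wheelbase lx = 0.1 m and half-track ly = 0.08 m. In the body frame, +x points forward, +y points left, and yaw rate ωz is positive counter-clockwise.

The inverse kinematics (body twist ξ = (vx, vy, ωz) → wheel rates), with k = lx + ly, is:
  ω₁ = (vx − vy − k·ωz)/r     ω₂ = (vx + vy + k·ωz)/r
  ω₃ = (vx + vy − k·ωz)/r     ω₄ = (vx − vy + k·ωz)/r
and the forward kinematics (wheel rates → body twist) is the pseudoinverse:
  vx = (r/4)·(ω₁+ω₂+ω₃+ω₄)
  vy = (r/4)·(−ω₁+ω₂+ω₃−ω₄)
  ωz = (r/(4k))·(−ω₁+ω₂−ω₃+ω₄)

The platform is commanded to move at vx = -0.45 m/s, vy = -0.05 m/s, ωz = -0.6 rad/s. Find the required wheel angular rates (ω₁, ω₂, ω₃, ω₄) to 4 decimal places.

k = lx + ly = 0.1 + 0.08 = 0.1800;  k·ωz = 0.1800·-0.6 = -0.1080
ω₁ (FL) = (vx − vy − k·ωz)/r = -0.2920/0.1 = -2.9200
ω₂ (FR) = (vx + vy + k·ωz)/r = -0.6080/0.1 = -6.0800
ω₃ (RL) = (vx + vy − k·ωz)/r = -0.3920/0.1 = -3.9200
ω₄ (RR) = (vx − vy + k·ωz)/r = -0.5080/0.1 = -5.0800

(-2.9200, -6.0800, -3.9200, -5.0800)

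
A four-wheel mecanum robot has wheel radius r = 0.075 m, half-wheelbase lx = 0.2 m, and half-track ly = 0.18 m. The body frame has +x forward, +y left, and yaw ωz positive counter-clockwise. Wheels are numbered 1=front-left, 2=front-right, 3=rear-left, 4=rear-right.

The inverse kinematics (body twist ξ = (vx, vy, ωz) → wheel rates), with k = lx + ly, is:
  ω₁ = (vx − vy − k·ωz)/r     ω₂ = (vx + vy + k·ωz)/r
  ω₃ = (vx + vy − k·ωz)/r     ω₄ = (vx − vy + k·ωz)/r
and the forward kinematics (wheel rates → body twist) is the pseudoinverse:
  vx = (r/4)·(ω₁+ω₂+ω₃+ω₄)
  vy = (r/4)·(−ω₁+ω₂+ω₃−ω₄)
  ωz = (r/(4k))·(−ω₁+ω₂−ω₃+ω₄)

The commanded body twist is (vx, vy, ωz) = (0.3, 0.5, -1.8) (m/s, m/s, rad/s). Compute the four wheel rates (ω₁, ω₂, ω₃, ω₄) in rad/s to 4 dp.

(6.4533, 1.5467, 19.7867, -11.7867)

k = lx + ly = 0.2 + 0.18 = 0.3800;  k·ωz = 0.3800·-1.8 = -0.6840
ω₁ (FL) = (vx − vy − k·ωz)/r = 0.4840/0.075 = 6.4533
ω₂ (FR) = (vx + vy + k·ωz)/r = 0.1160/0.075 = 1.5467
ω₃ (RL) = (vx + vy − k·ωz)/r = 1.4840/0.075 = 19.7867
ω₄ (RR) = (vx − vy + k·ωz)/r = -0.8840/0.075 = -11.7867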